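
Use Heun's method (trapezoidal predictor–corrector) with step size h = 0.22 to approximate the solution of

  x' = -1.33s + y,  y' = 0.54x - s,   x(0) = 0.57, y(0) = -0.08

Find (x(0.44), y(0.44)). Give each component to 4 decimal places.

0.4244, -0.0518

Heun on (x,y): k1 = f(s_n, state_n); k2 = f(s_n + h, state_n + h·k1); state_{n+1} = state_n + (h/2)·(k1 + k2).
0.000000: (0.570000, -0.080000)
  k1 = (-0.080000, 0.307800)
  predictor → (0.552400, -0.012284)
  k2 = (-0.304884, 0.078296)
  → (0.527663, -0.037529)
0.220000: (0.527663, -0.037529)
  k1 = (-0.330129, 0.064938)
  predictor → (0.455034, -0.023243)
  k2 = (-0.608443, -0.194281)
  → (0.424420, -0.051757)
(x(0.44), y(0.44)) ≈ (0.4244, -0.0518)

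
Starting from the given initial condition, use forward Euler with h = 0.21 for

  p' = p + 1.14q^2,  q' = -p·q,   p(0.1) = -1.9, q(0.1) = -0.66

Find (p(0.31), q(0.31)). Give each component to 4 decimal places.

-2.1947, -0.9233

Euler on (p,q): p_{n+1} = p_n + h·p', q_{n+1} = q_n + h·q'.
0.100000: (-1.900000, -0.660000); f=(-1.403416, -1.254000) → (-2.194717, -0.923340)
(p(0.31), q(0.31)) ≈ (-2.1947, -0.9233)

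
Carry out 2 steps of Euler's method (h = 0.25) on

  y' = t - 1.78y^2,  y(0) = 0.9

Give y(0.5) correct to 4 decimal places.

0.4725

Euler: y_{n+1} = y_n + h·f(t_n, y_n).
t=0.000000, y=0.900000: f=-1.441800 → y ← 0.900000 + 0.25·(-1.441800) = 0.539550
t=0.250000, y=0.539550: f=-0.268183 → y ← 0.539550 + 0.25·(-0.268183) = 0.472504
y(0.5) ≈ 0.4725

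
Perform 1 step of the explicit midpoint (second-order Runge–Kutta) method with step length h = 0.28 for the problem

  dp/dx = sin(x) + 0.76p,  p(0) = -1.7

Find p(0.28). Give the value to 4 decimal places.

Midpoint: k1 = f(x_n, p_n); k2 = f(x_n + h/2, p_n + (h/2)·k1); p_{n+1} = p_n + h·k2.
x=0.000000, p=-1.700000:
  k1 = f(0.000000, -1.700000) = -1.292000
  k2 = f(0.140000, -1.880880) = -1.289926
  p ← -1.700000 + 0.28·(-1.289926) = -2.061179
p(0.28) ≈ -2.0612

-2.0612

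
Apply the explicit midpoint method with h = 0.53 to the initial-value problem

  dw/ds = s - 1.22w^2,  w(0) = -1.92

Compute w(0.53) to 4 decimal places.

Midpoint: k1 = f(s_n, w_n); k2 = f(s_n + h/2, w_n + (h/2)·k1); w_{n+1} = w_n + h·k2.
s=0.000000, w=-1.920000:
  k1 = f(0.000000, -1.920000) = -4.497408
  k2 = f(0.265000, -3.111813) = -11.548725
  w ← -1.920000 + 0.53·(-11.548725) = -8.040824
w(0.53) ≈ -8.0408

-8.0408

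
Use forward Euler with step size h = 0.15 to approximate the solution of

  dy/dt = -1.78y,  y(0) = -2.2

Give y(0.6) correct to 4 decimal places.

Euler: y_{n+1} = y_n + h·f(t_n, y_n).
t=0.000000, y=-2.200000: f=3.916000 → y ← -2.200000 + 0.15·3.916000 = -1.612600
t=0.150000, y=-1.612600: f=2.870428 → y ← -1.612600 + 0.15·2.870428 = -1.182036
t=0.300000, y=-1.182036: f=2.104024 → y ← -1.182036 + 0.15·2.104024 = -0.866432
t=0.450000, y=-0.866432: f=1.542249 → y ← -0.866432 + 0.15·1.542249 = -0.635095
y(0.6) ≈ -0.6351

-0.6351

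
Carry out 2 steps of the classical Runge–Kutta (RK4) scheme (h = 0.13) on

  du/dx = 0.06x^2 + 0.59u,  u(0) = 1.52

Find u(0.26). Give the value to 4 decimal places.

1.7724

RK4: k1 = f(x_n, u_n); k2 = f(x_n + h/2, u_n + (h/2)·k1); k3 = f(x_n + h/2, u_n + (h/2)·k2); k4 = f(x_n + h, u_n + h·k3); u_{n+1} = u_n + (h/6)·(k1 + 2k2 + 2k3 + k4).
x=0.000000, u=1.520000:
  k1 = f(0.000000, 1.520000) = 0.896800
  k2 = f(0.065000, 1.578292) = 0.931446
  k3 = f(0.065000, 1.580544) = 0.932774
  k4 = f(0.130000, 1.641261) = 0.969358
  u ← 1.520000 + (0.13/6)·(k1 + 2k2 + 2k3 + k4) = 1.641216
x=0.130000, u=1.641216:
  k1 = f(0.130000, 1.641216) = 0.969332
  k2 = f(0.195000, 1.704223) = 1.007773
  k3 = f(0.195000, 1.706722) = 1.009247
  k4 = f(0.260000, 1.772418) = 1.049783
  u ← 1.641216 + (0.13/6)·(k1 + 2k2 + 2k3 + k4) = 1.772368
u(0.26) ≈ 1.7724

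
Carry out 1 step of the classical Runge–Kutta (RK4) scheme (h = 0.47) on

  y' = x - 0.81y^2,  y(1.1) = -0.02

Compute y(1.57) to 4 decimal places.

0.5689

RK4: k1 = f(x_n, y_n); k2 = f(x_n + h/2, y_n + (h/2)·k1); k3 = f(x_n + h/2, y_n + (h/2)·k2); k4 = f(x_n + h, y_n + h·k3); y_{n+1} = y_n + (h/6)·(k1 + 2k2 + 2k3 + k4).
x=1.100000, y=-0.020000:
  k1 = f(1.100000, -0.020000) = 1.099676
  k2 = f(1.335000, 0.238424) = 1.288955
  k3 = f(1.335000, 0.282904) = 1.270172
  k4 = f(1.570000, 0.576981) = 1.300346
  y ← -0.020000 + (0.47/6)·(k1 + 2k2 + 2k3 + k4) = 0.568932
y(1.57) ≈ 0.5689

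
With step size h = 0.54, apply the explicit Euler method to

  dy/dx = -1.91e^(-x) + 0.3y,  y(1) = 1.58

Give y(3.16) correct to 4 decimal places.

1.7619

Euler: y_{n+1} = y_n + h·f(x_n, y_n).
x=1.000000, y=1.580000: f=-0.228650 → y ← 1.580000 + 0.54·(-0.228650) = 1.456529
x=1.540000, y=1.456529: f=0.027491 → y ← 1.456529 + 0.54·0.027491 = 1.471374
x=2.080000, y=1.471374: f=0.202796 → y ← 1.471374 + 0.54·0.202796 = 1.580884
x=2.620000, y=1.580884: f=0.335212 → y ← 1.580884 + 0.54·0.335212 = 1.761898
y(3.16) ≈ 1.7619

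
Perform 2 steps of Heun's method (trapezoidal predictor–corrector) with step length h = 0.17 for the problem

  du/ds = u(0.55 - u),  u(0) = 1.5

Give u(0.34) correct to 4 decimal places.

Heun: k1 = f(s_n, u_n); k2 = f(s_n + h, u_n + h·k1); u_{n+1} = u_n + (h/2)·(k1 + k2).
s=0.000000, u=1.500000:
  k1 = f(0.000000, 1.500000) = -1.425000
  k2 = f(0.170000, 1.257750) = -0.890173
  u ← 1.500000 + (0.17/2)·(-1.425000 + (-0.890173)) = 1.303210
s=0.170000, u=1.303210:
  k1 = f(0.170000, 1.303210) = -0.981591
  k2 = f(0.340000, 1.136340) = -0.666281
  u ← 1.303210 + (0.17/2)·(-0.981591 + (-0.666281)) = 1.163141
u(0.34) ≈ 1.1631

1.1631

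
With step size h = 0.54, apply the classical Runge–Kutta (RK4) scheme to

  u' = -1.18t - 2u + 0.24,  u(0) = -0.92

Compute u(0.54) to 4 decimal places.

RK4: k1 = f(t_n, u_n); k2 = f(t_n + h/2, u_n + (h/2)·k1); k3 = f(t_n + h/2, u_n + (h/2)·k2); k4 = f(t_n + h, u_n + h·k3); u_{n+1} = u_n + (h/6)·(k1 + 2k2 + 2k3 + k4).
t=0.000000, u=-0.920000:
  k1 = f(0.000000, -0.920000) = 2.080000
  k2 = f(0.270000, -0.358400) = 0.638200
  k3 = f(0.270000, -0.747686) = 1.416772
  k4 = f(0.540000, -0.154943) = -0.087314
  u ← -0.920000 + (0.54/6)·(k1 + 2k2 + 2k3 + k4) = -0.370763
u(0.54) ≈ -0.3708

-0.3708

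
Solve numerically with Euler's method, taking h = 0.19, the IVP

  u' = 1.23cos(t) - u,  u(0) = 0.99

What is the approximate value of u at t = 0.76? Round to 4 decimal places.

1.0735

Euler: u_{n+1} = u_n + h·f(t_n, u_n).
t=0.000000, u=0.990000: f=0.240000 → u ← 0.990000 + 0.19·0.240000 = 1.035600
t=0.190000, u=1.035600: f=0.172265 → u ← 1.035600 + 0.19·0.172265 = 1.068330
t=0.380000, u=1.068330: f=0.073927 → u ← 1.068330 + 0.19·0.073927 = 1.082377
t=0.570000, u=1.082377: f=-0.046838 → u ← 1.082377 + 0.19·(-0.046838) = 1.073477
u(0.76) ≈ 1.0735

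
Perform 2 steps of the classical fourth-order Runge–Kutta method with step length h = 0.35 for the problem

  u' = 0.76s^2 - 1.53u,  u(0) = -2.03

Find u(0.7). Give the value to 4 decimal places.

RK4: k1 = f(s_n, u_n); k2 = f(s_n + h/2, u_n + (h/2)·k1); k3 = f(s_n + h/2, u_n + (h/2)·k2); k4 = f(s_n + h, u_n + h·k3); u_{n+1} = u_n + (h/6)·(k1 + 2k2 + 2k3 + k4).
s=0.000000, u=-2.030000:
  k1 = f(0.000000, -2.030000) = 3.105900
  k2 = f(0.175000, -1.486467) = 2.297570
  k3 = f(0.175000, -1.627925) = 2.514001
  k4 = f(0.350000, -1.150100) = 1.852753
  u ← -2.030000 + (0.35/6)·(k1 + 2k2 + 2k3 + k4) = -1.179395
s=0.350000, u=-1.179395:
  k1 = f(0.350000, -1.179395) = 1.897575
  k2 = f(0.525000, -0.847320) = 1.505874
  k3 = f(0.525000, -0.915867) = 1.610752
  k4 = f(0.700000, -0.615632) = 1.314317
  u ← -1.179395 + (0.35/6)·(k1 + 2k2 + 2k3 + k4) = -0.628429
u(0.7) ≈ -0.6284

-0.6284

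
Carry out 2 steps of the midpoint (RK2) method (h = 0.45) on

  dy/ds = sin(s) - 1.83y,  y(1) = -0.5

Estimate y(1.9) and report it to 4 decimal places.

Midpoint: k1 = f(s_n, y_n); k2 = f(s_n + h/2, y_n + (h/2)·k1); y_{n+1} = y_n + h·k2.
s=1.000000, y=-0.500000:
  k1 = f(1.000000, -0.500000) = 1.756471
  k2 = f(1.225000, -0.104794) = 1.132579
  y ← -0.500000 + 0.45·1.132579 = 0.009661
s=1.450000, y=0.009661:
  k1 = f(1.450000, 0.009661) = 0.975034
  k2 = f(1.675000, 0.229043) = 0.575427
  y ← 0.009661 + 0.45·0.575427 = 0.268602
y(1.9) ≈ 0.2686

0.2686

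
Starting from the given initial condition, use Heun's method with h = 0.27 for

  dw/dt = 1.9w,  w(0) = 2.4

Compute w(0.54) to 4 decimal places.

6.4912

Heun: k1 = f(t_n, w_n); k2 = f(t_n + h, w_n + h·k1); w_{n+1} = w_n + (h/2)·(k1 + k2).
t=0.000000, w=2.400000:
  k1 = f(0.000000, 2.400000) = 4.560000
  k2 = f(0.270000, 3.631200) = 6.899280
  w ← 2.400000 + (0.27/2)·(4.560000 + 6.899280) = 3.947003
t=0.270000, w=3.947003:
  k1 = f(0.270000, 3.947003) = 7.499305
  k2 = f(0.540000, 5.971815) = 11.346449
  w ← 3.947003 + (0.27/2)·(7.499305 + 11.346449) = 6.491180
w(0.54) ≈ 6.4912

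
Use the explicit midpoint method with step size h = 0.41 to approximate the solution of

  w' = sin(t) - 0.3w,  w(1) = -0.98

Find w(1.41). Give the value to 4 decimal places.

Midpoint: k1 = f(t_n, w_n); k2 = f(t_n + h/2, w_n + (h/2)·k1); w_{n+1} = w_n + h·k2.
t=1.000000, w=-0.980000:
  k1 = f(1.000000, -0.980000) = 1.135471
  k2 = f(1.205000, -0.747228) = 1.158008
  w ← -0.980000 + 0.41·1.158008 = -0.505217
w(1.41) ≈ -0.5052

-0.5052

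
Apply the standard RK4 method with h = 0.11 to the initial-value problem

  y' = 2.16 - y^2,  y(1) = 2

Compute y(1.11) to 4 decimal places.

RK4: k1 = f(t_n, y_n); k2 = f(t_n + h/2, y_n + (h/2)·k1); k3 = f(t_n + h/2, y_n + (h/2)·k2); k4 = f(t_n + h, y_n + h·k3); y_{n+1} = y_n + (h/6)·(k1 + 2k2 + 2k3 + k4).
t=1.000000, y=2.000000:
  k1 = f(1.000000, 2.000000) = -1.840000
  k2 = f(1.055000, 1.898800) = -1.445441
  k3 = f(1.055000, 1.920501) = -1.528323
  k4 = f(1.110000, 1.831884) = -1.195801
  y ← 2.000000 + (0.11/6)·(k1 + 2k2 + 2k3 + k4) = 1.835306
y(1.11) ≈ 1.8353

1.8353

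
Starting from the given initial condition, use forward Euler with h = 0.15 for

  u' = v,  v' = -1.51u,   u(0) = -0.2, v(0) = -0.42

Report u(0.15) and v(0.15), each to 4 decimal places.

Euler on (u,v): u_{n+1} = u_n + h·u', v_{n+1} = v_n + h·v'.
0.000000: (-0.200000, -0.420000); f=(-0.420000, 0.302000) → (-0.263000, -0.374700)
(u(0.15), v(0.15)) ≈ (-0.2630, -0.3747)

-0.2630, -0.3747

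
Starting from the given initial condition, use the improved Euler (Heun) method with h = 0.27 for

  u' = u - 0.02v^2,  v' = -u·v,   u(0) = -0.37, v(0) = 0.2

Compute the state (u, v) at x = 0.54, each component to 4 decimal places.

Heun on (u,v): k1 = f(x_n, state_n); k2 = f(x_n + h, state_n + h·k1); state_{n+1} = state_n + (h/2)·(k1 + k2).
0.000000: (-0.370000, 0.200000)
  k1 = (-0.370800, 0.074000)
  predictor → (-0.470116, 0.219980)
  k2 = (-0.471084, 0.103416)
  → (-0.483654, 0.223951)
0.270000: (-0.483654, 0.223951)
  k1 = (-0.484657, 0.108315)
  predictor → (-0.614512, 0.253196)
  k2 = (-0.615794, 0.155592)
  → (-0.632215, 0.259579)
(u(0.54), v(0.54)) ≈ (-0.6322, 0.2596)

-0.6322, 0.2596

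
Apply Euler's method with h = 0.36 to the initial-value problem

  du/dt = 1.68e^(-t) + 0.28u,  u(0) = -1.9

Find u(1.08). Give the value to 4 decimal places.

-1.0427

Euler: u_{n+1} = u_n + h·f(t_n, u_n).
t=0.000000, u=-1.900000: f=1.148000 → u ← -1.900000 + 0.36·1.148000 = -1.486720
t=0.360000, u=-1.486720: f=0.755815 → u ← -1.486720 + 0.36·0.755815 = -1.214627
t=0.720000, u=-1.214627: f=0.477648 → u ← -1.214627 + 0.36·0.477648 = -1.042673
u(1.08) ≈ -1.0427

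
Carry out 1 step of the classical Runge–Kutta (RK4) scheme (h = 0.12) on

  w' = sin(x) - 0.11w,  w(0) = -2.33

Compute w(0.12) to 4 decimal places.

RK4: k1 = f(x_n, w_n); k2 = f(x_n + h/2, w_n + (h/2)·k1); k3 = f(x_n + h/2, w_n + (h/2)·k2); k4 = f(x_n + h, w_n + h·k3); w_{n+1} = w_n + (h/6)·(k1 + 2k2 + 2k3 + k4).
x=0.000000, w=-2.330000:
  k1 = f(0.000000, -2.330000) = 0.256300
  k2 = f(0.060000, -2.314622) = 0.314572
  k3 = f(0.060000, -2.311126) = 0.314188
  k4 = f(0.120000, -2.292297) = 0.371865
  w ← -2.330000 + (0.12/6)·(k1 + 2k2 + 2k3 + k4) = -2.292286
w(0.12) ≈ -2.2923

-2.2923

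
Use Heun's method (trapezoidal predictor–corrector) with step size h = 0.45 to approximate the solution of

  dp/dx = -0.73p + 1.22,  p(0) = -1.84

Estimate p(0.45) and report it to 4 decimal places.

Heun: k1 = f(x_n, p_n); k2 = f(x_n + h, p_n + h·k1); p_{n+1} = p_n + (h/2)·(k1 + k2).
x=0.000000, p=-1.840000:
  k1 = f(0.000000, -1.840000) = 2.563200
  k2 = f(0.450000, -0.686560) = 1.721189
  p ← -1.840000 + (0.45/2)·(2.563200 + 1.721189) = -0.876013
p(0.45) ≈ -0.8760

-0.8760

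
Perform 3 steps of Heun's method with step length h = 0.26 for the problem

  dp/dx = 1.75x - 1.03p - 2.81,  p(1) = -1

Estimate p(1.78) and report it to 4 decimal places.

Heun: k1 = f(x_n, p_n); k2 = f(x_n + h, p_n + h·k1); p_{n+1} = p_n + (h/2)·(k1 + k2).
x=1.000000, p=-1.000000:
  k1 = f(1.000000, -1.000000) = -0.030000
  k2 = f(1.260000, -1.007800) = 0.433034
  p ← -1.000000 + (0.26/2)·(-0.030000 + 0.433034) = -0.947606
x=1.260000, p=-0.947606:
  k1 = f(1.260000, -0.947606) = 0.371034
  k2 = f(1.520000, -0.851137) = 0.726671
  p ← -0.947606 + (0.26/2)·(0.371034 + 0.726671) = -0.804904
x=1.520000, p=-0.804904:
  k1 = f(1.520000, -0.804904) = 0.679051
  k2 = f(1.780000, -0.628351) = 0.952201
  p ← -0.804904 + (0.26/2)·(0.679051 + 0.952201) = -0.592841
p(1.78) ≈ -0.5928

-0.5928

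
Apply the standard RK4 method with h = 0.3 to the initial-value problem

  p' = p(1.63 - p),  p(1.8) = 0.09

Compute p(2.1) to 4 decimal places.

RK4: k1 = f(s_n, p_n); k2 = f(s_n + h/2, p_n + (h/2)·k1); k3 = f(s_n + h/2, p_n + (h/2)·k2); k4 = f(s_n + h, p_n + h·k3); p_{n+1} = p_n + (h/6)·(k1 + 2k2 + 2k3 + k4).
s=1.800000, p=0.090000:
  k1 = f(1.800000, 0.090000) = 0.138600
  k2 = f(1.950000, 0.110790) = 0.168313
  k3 = f(1.950000, 0.115247) = 0.174571
  k4 = f(2.100000, 0.142371) = 0.211796
  p ← 0.090000 + (0.3/6)·(k1 + 2k2 + 2k3 + k4) = 0.141808
p(2.1) ≈ 0.1418

0.1418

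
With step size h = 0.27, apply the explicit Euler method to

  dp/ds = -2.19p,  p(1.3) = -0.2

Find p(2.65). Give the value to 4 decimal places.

-0.0023

Euler: p_{n+1} = p_n + h·f(s_n, p_n).
s=1.300000, p=-0.200000: f=0.438000 → p ← -0.200000 + 0.27·0.438000 = -0.081740
s=1.570000, p=-0.081740: f=0.179011 → p ← -0.081740 + 0.27·0.179011 = -0.033407
s=1.840000, p=-0.033407: f=0.073162 → p ← -0.033407 + 0.27·0.073162 = -0.013653
s=2.110000, p=-0.013653: f=0.029901 → p ← -0.013653 + 0.27·0.029901 = -0.005580
s=2.380000, p=-0.005580: f=0.012221 → p ← -0.005580 + 0.27·0.012221 = -0.002281
p(2.65) ≈ -0.0023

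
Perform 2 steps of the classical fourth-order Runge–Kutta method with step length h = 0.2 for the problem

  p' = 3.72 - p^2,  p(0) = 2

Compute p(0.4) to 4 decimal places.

RK4: k1 = f(t_n, p_n); k2 = f(t_n + h/2, p_n + (h/2)·k1); k3 = f(t_n + h/2, p_n + (h/2)·k2); k4 = f(t_n + h, p_n + h·k3); p_{n+1} = p_n + (h/6)·(k1 + 2k2 + 2k3 + k4).
t=0.000000, p=2.000000:
  k1 = f(0.000000, 2.000000) = -0.280000
  k2 = f(0.100000, 1.972000) = -0.168784
  k3 = f(0.100000, 1.983122) = -0.212771
  k4 = f(0.200000, 1.957446) = -0.111594
  p ← 2.000000 + (0.2/6)·(k1 + 2k2 + 2k3 + k4) = 1.961510
t=0.200000, p=1.961510:
  k1 = f(0.200000, 1.961510) = -0.127521
  k2 = f(0.300000, 1.948758) = -0.077657
  k3 = f(0.300000, 1.953744) = -0.097116
  k4 = f(0.400000, 1.942087) = -0.051700
  p ← 1.961510 + (0.2/6)·(k1 + 2k2 + 2k3 + k4) = 1.943884
p(0.4) ≈ 1.9439

1.9439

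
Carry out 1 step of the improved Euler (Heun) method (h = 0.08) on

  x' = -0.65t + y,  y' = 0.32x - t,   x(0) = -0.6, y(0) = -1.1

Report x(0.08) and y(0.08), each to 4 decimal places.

Heun on (x,y): k1 = f(t_n, state_n); k2 = f(t_n + h, state_n + h·k1); state_{n+1} = state_n + (h/2)·(k1 + k2).
0.000000: (-0.600000, -1.100000)
  k1 = (-1.100000, -0.192000)
  predictor → (-0.688000, -1.115360)
  k2 = (-1.167360, -0.300160)
  → (-0.690694, -1.119686)
(x(0.08), y(0.08)) ≈ (-0.6907, -1.1197)

-0.6907, -1.1197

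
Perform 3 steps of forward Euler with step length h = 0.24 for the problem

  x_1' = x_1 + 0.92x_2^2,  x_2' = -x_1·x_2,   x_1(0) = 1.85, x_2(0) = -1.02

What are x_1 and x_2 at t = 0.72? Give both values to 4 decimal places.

3.9796, -0.0519

Euler on (x_1,x_2): x_1_{n+1} = x_1_n + h·x_1', x_2_{n+1} = x_2_n + h·x_2'.
0.000000: (1.850000, -1.020000); f=(2.807168, 1.887000) → (2.523720, -0.567120)
0.240000: (2.523720, -0.567120); f=(2.819615, 1.431252) → (3.200428, -0.223619)
0.480000: (3.200428, -0.223619); f=(3.246433, 0.715678) → (3.979572, -0.051857)
(x_1(0.72), x_2(0.72)) ≈ (3.9796, -0.0519)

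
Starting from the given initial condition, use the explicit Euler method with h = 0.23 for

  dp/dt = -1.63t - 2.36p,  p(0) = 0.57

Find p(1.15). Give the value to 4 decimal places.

-0.4961

Euler: p_{n+1} = p_n + h·f(t_n, p_n).
t=0.000000, p=0.570000: f=-1.345200 → p ← 0.570000 + 0.23·(-1.345200) = 0.260604
t=0.230000, p=0.260604: f=-0.989925 → p ← 0.260604 + 0.23·(-0.989925) = 0.032921
t=0.460000, p=0.032921: f=-0.827494 → p ← 0.032921 + 0.23·(-0.827494) = -0.157402
t=0.690000, p=-0.157402: f=-0.753230 → p ← -0.157402 + 0.23·(-0.753230) = -0.330645
t=0.920000, p=-0.330645: f=-0.719277 → p ← -0.330645 + 0.23·(-0.719277) = -0.496079
p(1.15) ≈ -0.4961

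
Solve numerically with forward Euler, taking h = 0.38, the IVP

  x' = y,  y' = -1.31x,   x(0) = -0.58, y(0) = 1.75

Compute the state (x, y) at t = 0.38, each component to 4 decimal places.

0.0850, 2.0387

Euler on (x,y): x_{n+1} = x_n + h·x', y_{n+1} = y_n + h·y'.
0.000000: (-0.580000, 1.750000); f=(1.750000, 0.759800) → (0.085000, 2.038724)
(x(0.38), y(0.38)) ≈ (0.0850, 2.0387)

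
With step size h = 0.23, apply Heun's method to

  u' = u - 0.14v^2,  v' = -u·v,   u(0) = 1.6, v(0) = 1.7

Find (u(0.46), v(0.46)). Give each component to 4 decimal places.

Heun on (u,v): k1 = f(t_n, state_n); k2 = f(t_n + h, state_n + h·k1); state_{n+1} = state_n + (h/2)·(k1 + k2).
0.000000: (1.600000, 1.700000)
  k1 = (1.195400, -2.720000)
  predictor → (1.874942, 1.074400)
  k2 = (1.713335, -2.014438)
  → (1.934505, 1.155540)
0.230000: (1.934505, 1.155540)
  k1 = (1.747566, -2.235397)
  predictor → (2.336445, 0.641398)
  k2 = (2.278850, -1.498592)
  → (2.397542, 0.726131)
(u(0.46), v(0.46)) ≈ (2.3975, 0.7261)

2.3975, 0.7261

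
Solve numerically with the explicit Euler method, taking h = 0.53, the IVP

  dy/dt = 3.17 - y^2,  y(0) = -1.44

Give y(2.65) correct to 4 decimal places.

1.9591

Euler: y_{n+1} = y_n + h·f(t_n, y_n).
t=0.000000, y=-1.440000: f=1.096400 → y ← -1.440000 + 0.53·1.096400 = -0.858908
t=0.530000, y=-0.858908: f=2.432277 → y ← -0.858908 + 0.53·2.432277 = 0.430199
t=1.060000, y=0.430199: f=2.984929 → y ← 0.430199 + 0.53·2.984929 = 2.012211
t=1.590000, y=2.012211: f=-0.878994 → y ← 2.012211 + 0.53·(-0.878994) = 1.546344
t=2.120000, y=1.546344: f=0.778819 → y ← 1.546344 + 0.53·0.778819 = 1.959118
y(2.65) ≈ 1.9591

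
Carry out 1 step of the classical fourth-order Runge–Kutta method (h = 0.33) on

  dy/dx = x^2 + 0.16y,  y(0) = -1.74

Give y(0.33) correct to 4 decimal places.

-1.8222

RK4: k1 = f(x_n, y_n); k2 = f(x_n + h/2, y_n + (h/2)·k1); k3 = f(x_n + h/2, y_n + (h/2)·k2); k4 = f(x_n + h, y_n + h·k3); y_{n+1} = y_n + (h/6)·(k1 + 2k2 + 2k3 + k4).
x=0.000000, y=-1.740000:
  k1 = f(0.000000, -1.740000) = -0.278400
  k2 = f(0.165000, -1.785936) = -0.258525
  k3 = f(0.165000, -1.782657) = -0.258000
  k4 = f(0.330000, -1.825140) = -0.183122
  y ← -1.740000 + (0.33/6)·(k1 + 2k2 + 2k3 + k4) = -1.822201
y(0.33) ≈ -1.8222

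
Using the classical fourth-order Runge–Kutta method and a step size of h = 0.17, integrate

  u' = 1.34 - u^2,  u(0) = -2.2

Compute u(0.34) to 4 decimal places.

RK4: k1 = f(t_n, u_n); k2 = f(t_n + h/2, u_n + (h/2)·k1); k3 = f(t_n + h/2, u_n + (h/2)·k2); k4 = f(t_n + h, u_n + h·k3); u_{n+1} = u_n + (h/6)·(k1 + 2k2 + 2k3 + k4).
t=0.000000, u=-2.200000:
  k1 = f(0.000000, -2.200000) = -3.500000
  k2 = f(0.085000, -2.497500) = -4.897506
  k3 = f(0.085000, -2.616288) = -5.504963
  k4 = f(0.170000, -3.135844) = -8.493516
  u ← -2.200000 + (0.17/6)·(k1 + 2k2 + 2k3 + k4) = -3.129290
t=0.170000, u=-3.129290:
  k1 = f(0.170000, -3.129290) = -8.452453
  k2 = f(0.255000, -3.847748) = -13.465165
  k3 = f(0.255000, -4.273829) = -16.925611
  k4 = f(0.340000, -6.006643) = -34.739764
  u ← -3.129290 + (0.17/6)·(k1 + 2k2 + 2k3 + k4) = -6.075213
u(0.34) ≈ -6.0752

-6.0752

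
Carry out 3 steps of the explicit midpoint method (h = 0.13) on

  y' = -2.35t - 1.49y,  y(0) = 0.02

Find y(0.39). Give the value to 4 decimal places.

Midpoint: k1 = f(t_n, y_n); k2 = f(t_n + h/2, y_n + (h/2)·k1); y_{n+1} = y_n + h·k2.
t=0.000000, y=0.020000:
  k1 = f(0.000000, 0.020000) = -0.029800
  k2 = f(0.065000, 0.018063) = -0.179664
  y ← 0.020000 + 0.13·(-0.179664) = -0.003356
t=0.130000, y=-0.003356:
  k1 = f(0.130000, -0.003356) = -0.300499
  k2 = f(0.195000, -0.022889) = -0.424146
  y ← -0.003356 + 0.13·(-0.424146) = -0.058495
t=0.260000, y=-0.058495:
  k1 = f(0.260000, -0.058495) = -0.523842
  k2 = f(0.325000, -0.092545) = -0.625858
  y ← -0.058495 + 0.13·(-0.625858) = -0.139857
y(0.39) ≈ -0.1399

-0.1399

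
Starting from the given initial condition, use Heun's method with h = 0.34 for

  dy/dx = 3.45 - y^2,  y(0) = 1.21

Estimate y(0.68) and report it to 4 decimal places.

1.6867

Heun: k1 = f(x_n, y_n); k2 = f(x_n + h, y_n + h·k1); y_{n+1} = y_n + (h/2)·(k1 + k2).
x=0.000000, y=1.210000:
  k1 = f(0.000000, 1.210000) = 1.985900
  k2 = f(0.340000, 1.885206) = -0.104002
  y ← 1.210000 + (0.34/2)·(1.985900 + (-0.104002)) = 1.529923
x=0.340000, y=1.529923:
  k1 = f(0.340000, 1.529923) = 1.109336
  k2 = f(0.680000, 1.907097) = -0.187019
  y ← 1.529923 + (0.34/2)·(1.109336 + (-0.187019)) = 1.686717
y(0.68) ≈ 1.6867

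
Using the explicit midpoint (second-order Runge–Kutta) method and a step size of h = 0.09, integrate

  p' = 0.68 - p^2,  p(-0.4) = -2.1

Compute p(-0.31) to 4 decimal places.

Midpoint: k1 = f(x_n, p_n); k2 = f(x_n + h/2, p_n + (h/2)·k1); p_{n+1} = p_n + h·k2.
x=-0.400000, p=-2.100000:
  k1 = f(-0.400000, -2.100000) = -3.730000
  k2 = f(-0.355000, -2.267850) = -4.463144
  p ← -2.100000 + 0.09·(-4.463144) = -2.501683
p(-0.31) ≈ -2.5017

-2.5017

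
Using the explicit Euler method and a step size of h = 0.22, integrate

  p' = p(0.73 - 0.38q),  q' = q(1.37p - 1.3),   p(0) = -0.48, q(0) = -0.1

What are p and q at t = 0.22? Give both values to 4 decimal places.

Euler on (p,q): p_{n+1} = p_n + h·p', q_{n+1} = q_n + h·q'.
0.000000: (-0.480000, -0.100000); f=(-0.368640, 0.195760) → (-0.561101, -0.056933)
(p(0.22), q(0.22)) ≈ (-0.5611, -0.0569)

-0.5611, -0.0569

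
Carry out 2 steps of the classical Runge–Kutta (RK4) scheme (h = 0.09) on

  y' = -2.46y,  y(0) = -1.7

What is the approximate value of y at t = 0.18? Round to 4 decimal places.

-1.0918

RK4: k1 = f(t_n, y_n); k2 = f(t_n + h/2, y_n + (h/2)·k1); k3 = f(t_n + h/2, y_n + (h/2)·k2); k4 = f(t_n + h, y_n + h·k3); y_{n+1} = y_n + (h/6)·(k1 + 2k2 + 2k3 + k4).
t=0.000000, y=-1.700000:
  k1 = f(0.000000, -1.700000) = 4.182000
  k2 = f(0.045000, -1.511810) = 3.719053
  k3 = f(0.045000, -1.532643) = 3.770301
  k4 = f(0.090000, -1.360673) = 3.347255
  y ← -1.700000 + (0.09/6)·(k1 + 2k2 + 2k3 + k4) = -1.362381
t=0.090000, y=-1.362381:
  k1 = f(0.090000, -1.362381) = 3.351456
  k2 = f(0.135000, -1.211565) = 2.980450
  k3 = f(0.135000, -1.228260) = 3.021520
  k4 = f(0.180000, -1.090444) = 2.682492
  y ← -1.362381 + (0.09/6)·(k1 + 2k2 + 2k3 + k4) = -1.091812
y(0.18) ≈ -1.0918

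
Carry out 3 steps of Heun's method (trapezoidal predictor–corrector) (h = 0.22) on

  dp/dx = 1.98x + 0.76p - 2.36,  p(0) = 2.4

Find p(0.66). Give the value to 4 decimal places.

2.4447

Heun: k1 = f(x_n, p_n); k2 = f(x_n + h, p_n + h·k1); p_{n+1} = p_n + (h/2)·(k1 + k2).
x=0.000000, p=2.400000:
  k1 = f(0.000000, 2.400000) = -0.536000
  k2 = f(0.220000, 2.282080) = -0.190019
  p ← 2.400000 + (0.22/2)·(-0.536000 + (-0.190019)) = 2.320138
x=0.220000, p=2.320138:
  k1 = f(0.220000, 2.320138) = -0.161095
  k2 = f(0.440000, 2.284697) = 0.247570
  p ← 2.320138 + (0.22/2)·(-0.161095 + 0.247570) = 2.329650
x=0.440000, p=2.329650:
  k1 = f(0.440000, 2.329650) = 0.281734
  k2 = f(0.660000, 2.391632) = 0.764440
  p ← 2.329650 + (0.22/2)·(0.281734 + 0.764440) = 2.444729
p(0.66) ≈ 2.4447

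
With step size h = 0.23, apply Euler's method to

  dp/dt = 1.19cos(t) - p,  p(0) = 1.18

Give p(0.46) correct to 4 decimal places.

Euler: p_{n+1} = p_n + h·f(t_n, p_n).
t=0.000000, p=1.180000: f=0.010000 → p ← 1.180000 + 0.23·0.010000 = 1.182300
t=0.230000, p=1.182300: f=-0.023637 → p ← 1.182300 + 0.23·(-0.023637) = 1.176863
p(0.46) ≈ 1.1769

1.1769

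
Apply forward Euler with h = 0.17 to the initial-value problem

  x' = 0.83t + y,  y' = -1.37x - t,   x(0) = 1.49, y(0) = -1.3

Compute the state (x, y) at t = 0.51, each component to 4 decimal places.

0.7258, -2.2652

Euler on (x,y): x_{n+1} = x_n + h·x', y_{n+1} = y_n + h·y'.
0.000000: (1.490000, -1.300000); f=(-1.300000, -2.041300) → (1.269000, -1.647021)
0.170000: (1.269000, -1.647021); f=(-1.505921, -1.908530) → (1.012993, -1.971471)
0.340000: (1.012993, -1.971471); f=(-1.689271, -1.727801) → (0.725817, -2.265197)
(x(0.51), y(0.51)) ≈ (0.7258, -2.2652)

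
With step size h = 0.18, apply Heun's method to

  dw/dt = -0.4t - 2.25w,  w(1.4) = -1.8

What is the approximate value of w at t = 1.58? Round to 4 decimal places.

Heun: k1 = f(t_n, w_n); k2 = f(t_n + h, w_n + h·k1); w_{n+1} = w_n + (h/2)·(k1 + k2).
t=1.400000, w=-1.800000:
  k1 = f(1.400000, -1.800000) = 3.490000
  k2 = f(1.580000, -1.171800) = 2.004550
  w ← -1.800000 + (0.18/2)·(3.490000 + 2.004550) = -1.305491
w(1.58) ≈ -1.3055

-1.3055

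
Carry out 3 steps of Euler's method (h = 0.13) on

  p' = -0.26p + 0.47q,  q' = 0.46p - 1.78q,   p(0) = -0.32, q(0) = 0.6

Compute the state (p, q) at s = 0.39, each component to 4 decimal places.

Euler on (p,q): p_{n+1} = p_n + h·p', q_{n+1} = q_n + h·q'.
0.000000: (-0.320000, 0.600000); f=(0.365200, -1.215200) → (-0.272524, 0.442024)
0.130000: (-0.272524, 0.442024); f=(0.278608, -0.912164) → (-0.236305, 0.323443)
0.260000: (-0.236305, 0.323443); f=(0.213457, -0.684428) → (-0.208556, 0.234467)
(p(0.39), q(0.39)) ≈ (-0.2086, 0.2345)

-0.2086, 0.2345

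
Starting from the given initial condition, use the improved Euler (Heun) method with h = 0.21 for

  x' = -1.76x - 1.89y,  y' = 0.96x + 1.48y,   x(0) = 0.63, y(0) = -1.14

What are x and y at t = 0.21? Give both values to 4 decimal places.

0.8541, -1.3805

Heun on (x,y): k1 = f(t_n, state_n); k2 = f(t_n + h, state_n + h·k1); state_{n+1} = state_n + (h/2)·(k1 + k2).
0.000000: (0.630000, -1.140000)
  k1 = (1.045800, -1.082400)
  predictor → (0.849618, -1.367304)
  k2 = (1.088877, -1.207977)
  → (0.854141, -1.380490)
(x(0.21), y(0.21)) ≈ (0.8541, -1.3805)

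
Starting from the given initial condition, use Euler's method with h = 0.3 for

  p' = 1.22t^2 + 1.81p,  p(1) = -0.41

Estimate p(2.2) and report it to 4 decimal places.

3.2601

Euler: p_{n+1} = p_n + h·f(t_n, p_n).
t=1.000000, p=-0.410000: f=0.477900 → p ← -0.410000 + 0.3·0.477900 = -0.266630
t=1.300000, p=-0.266630: f=1.579200 → p ← -0.266630 + 0.3·1.579200 = 0.207130
t=1.600000, p=0.207130: f=3.498105 → p ← 0.207130 + 0.3·3.498105 = 1.256561
t=1.900000, p=1.256561: f=6.678576 → p ← 1.256561 + 0.3·6.678576 = 3.260134
p(2.2) ≈ 3.2601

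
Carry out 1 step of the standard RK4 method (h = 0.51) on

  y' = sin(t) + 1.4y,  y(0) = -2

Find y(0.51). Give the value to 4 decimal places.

-3.9174

RK4: k1 = f(t_n, y_n); k2 = f(t_n + h/2, y_n + (h/2)·k1); k3 = f(t_n + h/2, y_n + (h/2)·k2); k4 = f(t_n + h, y_n + h·k3); y_{n+1} = y_n + (h/6)·(k1 + 2k2 + 2k3 + k4).
t=0.000000, y=-2.000000:
  k1 = f(0.000000, -2.000000) = -2.800000
  k2 = f(0.255000, -2.714000) = -3.547355
  k3 = f(0.255000, -2.904575) = -3.814160
  k4 = f(0.510000, -3.945222) = -5.035133
  y ← -2.000000 + (0.51/6)·(k1 + 2k2 + 2k3 + k4) = -3.917444
y(0.51) ≈ -3.9174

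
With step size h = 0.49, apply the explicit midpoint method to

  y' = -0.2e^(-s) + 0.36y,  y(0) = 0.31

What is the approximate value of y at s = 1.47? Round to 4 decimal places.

0.3094

Midpoint: k1 = f(s_n, y_n); k2 = f(s_n + h/2, y_n + (h/2)·k1); y_{n+1} = y_n + h·k2.
s=0.000000, y=0.310000:
  k1 = f(0.000000, 0.310000) = -0.088400
  k2 = f(0.245000, 0.288342) = -0.052738
  y ← 0.310000 + 0.49·(-0.052738) = 0.284158
s=0.490000, y=0.284158:
  k1 = f(0.490000, 0.284158) = -0.020228
  k2 = f(0.735000, 0.279203) = 0.004612
  y ← 0.284158 + 0.49·0.004612 = 0.286418
s=0.980000, y=0.286418:
  k1 = f(0.980000, 0.286418) = 0.028048
  k2 = f(1.225000, 0.293290) = 0.046833
  y ← 0.286418 + 0.49·0.046833 = 0.309366
y(1.47) ≈ 0.3094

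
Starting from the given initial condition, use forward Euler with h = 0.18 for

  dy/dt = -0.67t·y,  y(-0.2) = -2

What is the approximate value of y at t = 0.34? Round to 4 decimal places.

Euler: y_{n+1} = y_n + h·f(t_n, y_n).
t=-0.200000, y=-2.000000: f=-0.268000 → y ← -2.000000 + 0.18·(-0.268000) = -2.048240
t=-0.020000, y=-2.048240: f=-0.027446 → y ← -2.048240 + 0.18·(-0.027446) = -2.053180
t=0.160000, y=-2.053180: f=0.220101 → y ← -2.053180 + 0.18·0.220101 = -2.013562
y(0.34) ≈ -2.0136

-2.0136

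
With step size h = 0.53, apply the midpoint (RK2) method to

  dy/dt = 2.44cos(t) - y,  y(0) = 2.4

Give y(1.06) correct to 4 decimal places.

2.0570

Midpoint: k1 = f(t_n, y_n); k2 = f(t_n + h/2, y_n + (h/2)·k1); y_{n+1} = y_n + h·k2.
t=0.000000, y=2.400000:
  k1 = f(0.000000, 2.400000) = 0.040000
  k2 = f(0.265000, 2.410600) = -0.055774
  y ← 2.400000 + 0.53·(-0.055774) = 2.370440
t=0.530000, y=2.370440:
  k1 = f(0.530000, 2.370440) = -0.265190
  k2 = f(0.795000, 2.300164) = -0.591469
  y ← 2.370440 + 0.53·(-0.591469) = 2.056961
y(1.06) ≈ 2.0570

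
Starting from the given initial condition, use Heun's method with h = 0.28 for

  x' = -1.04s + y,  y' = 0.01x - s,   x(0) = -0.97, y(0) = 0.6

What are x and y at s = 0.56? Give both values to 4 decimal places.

-0.8204, 0.4385

Heun on (x,y): k1 = f(s_n, state_n); k2 = f(s_n + h, state_n + h·k1); state_{n+1} = state_n + (h/2)·(k1 + k2).
0.000000: (-0.970000, 0.600000)
  k1 = (0.600000, -0.009700)
  predictor → (-0.802000, 0.597284)
  k2 = (0.306084, -0.288020)
  → (-0.843148, 0.558319)
0.280000: (-0.843148, 0.558319)
  k1 = (0.267119, -0.288431)
  predictor → (-0.768355, 0.477558)
  k2 = (-0.104842, -0.567684)
  → (-0.820429, 0.438463)
(x(0.56), y(0.56)) ≈ (-0.8204, 0.4385)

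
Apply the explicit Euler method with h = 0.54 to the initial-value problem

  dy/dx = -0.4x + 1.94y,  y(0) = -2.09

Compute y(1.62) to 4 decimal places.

-18.4146

Euler: y_{n+1} = y_n + h·f(x_n, y_n).
x=0.000000, y=-2.090000: f=-4.054600 → y ← -2.090000 + 0.54·(-4.054600) = -4.279484
x=0.540000, y=-4.279484: f=-8.518199 → y ← -4.279484 + 0.54·(-8.518199) = -8.879311
x=1.080000, y=-8.879311: f=-17.657864 → y ← -8.879311 + 0.54·(-17.657864) = -18.414558
y(1.62) ≈ -18.4146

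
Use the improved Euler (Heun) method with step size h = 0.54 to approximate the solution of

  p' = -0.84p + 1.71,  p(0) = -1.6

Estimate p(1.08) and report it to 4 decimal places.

Heun: k1 = f(t_n, p_n); k2 = f(t_n + h, p_n + h·k1); p_{n+1} = p_n + (h/2)·(k1 + k2).
t=0.000000, p=-1.600000:
  k1 = f(0.000000, -1.600000) = 3.054000
  k2 = f(0.540000, 0.049160) = 1.668706
  p ← -1.600000 + (0.54/2)·(3.054000 + 1.668706) = -0.324869
t=0.540000, p=-0.324869:
  k1 = f(0.540000, -0.324869) = 1.982890
  k2 = f(1.080000, 0.745891) = 1.083451
  p ← -0.324869 + (0.54/2)·(1.982890 + 1.083451) = 0.503043
p(1.08) ≈ 0.5030

0.5030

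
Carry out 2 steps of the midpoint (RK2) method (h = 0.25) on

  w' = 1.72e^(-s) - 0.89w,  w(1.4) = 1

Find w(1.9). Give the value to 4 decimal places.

0.7729

Midpoint: k1 = f(s_n, w_n); k2 = f(s_n + h/2, w_n + (h/2)·k1); w_{n+1} = w_n + h·k2.
s=1.400000, w=1.000000:
  k1 = f(1.400000, 1.000000) = -0.465853
  k2 = f(1.525000, 0.941768) = -0.463866
  w ← 1.000000 + 0.25·(-0.463866) = 0.884034
s=1.650000, w=0.884034:
  k1 = f(1.650000, 0.884034) = -0.456464
  k2 = f(1.775000, 0.826976) = -0.444497
  w ← 0.884034 + 0.25·(-0.444497) = 0.772909
w(1.9) ≈ 0.7729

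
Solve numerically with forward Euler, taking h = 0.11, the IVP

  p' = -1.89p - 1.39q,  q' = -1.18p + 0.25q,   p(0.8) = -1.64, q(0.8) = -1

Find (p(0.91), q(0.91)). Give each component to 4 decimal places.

Euler on (p,q): p_{n+1} = p_n + h·p', q_{n+1} = q_n + h·q'.
0.800000: (-1.640000, -1.000000); f=(4.489600, 1.685200) → (-1.146144, -0.814628)
(p(0.91), q(0.91)) ≈ (-1.1461, -0.8146)

-1.1461, -0.8146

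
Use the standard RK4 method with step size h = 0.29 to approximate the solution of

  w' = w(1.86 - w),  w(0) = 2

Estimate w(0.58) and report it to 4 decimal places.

1.9054

RK4: k1 = f(s_n, w_n); k2 = f(s_n + h/2, w_n + (h/2)·k1); k3 = f(s_n + h/2, w_n + (h/2)·k2); k4 = f(s_n + h, w_n + h·k3); w_{n+1} = w_n + (h/6)·(k1 + 2k2 + 2k3 + k4).
s=0.000000, w=2.000000:
  k1 = f(0.000000, 2.000000) = -0.280000
  k2 = f(0.145000, 1.959400) = -0.194764
  k3 = f(0.145000, 1.971759) = -0.220362
  k4 = f(0.290000, 1.936095) = -0.147327
  w ← 2.000000 + (0.29/6)·(k1 + 2k2 + 2k3 + k4) = 1.939217
s=0.290000, w=1.939217:
  k1 = f(0.290000, 1.939217) = -0.153619
  k2 = f(0.435000, 1.916942) = -0.109155
  k3 = f(0.435000, 1.923389) = -0.121923
  k4 = f(0.580000, 1.903859) = -0.083502
  w ← 1.939217 + (0.29/6)·(k1 + 2k2 + 2k3 + k4) = 1.905419
w(0.58) ≈ 1.9054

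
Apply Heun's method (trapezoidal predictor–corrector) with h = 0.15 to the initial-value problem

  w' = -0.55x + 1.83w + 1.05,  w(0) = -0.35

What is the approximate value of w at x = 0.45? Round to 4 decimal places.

Heun: k1 = f(x_n, w_n); k2 = f(x_n + h, w_n + h·k1); w_{n+1} = w_n + (h/2)·(k1 + k2).
x=0.000000, w=-0.350000:
  k1 = f(0.000000, -0.350000) = 0.409500
  k2 = f(0.150000, -0.288575) = 0.439408
  w ← -0.350000 + (0.15/2)·(0.409500 + 0.439408) = -0.286332
x=0.150000, w=-0.286332:
  k1 = f(0.150000, -0.286332) = 0.443513
  k2 = f(0.300000, -0.219805) = 0.482757
  w ← -0.286332 + (0.15/2)·(0.443513 + 0.482757) = -0.216862
x=0.300000, w=-0.216862:
  k1 = f(0.300000, -0.216862) = 0.488143
  k2 = f(0.450000, -0.143640) = 0.539638
  w ← -0.216862 + (0.15/2)·(0.488143 + 0.539638) = -0.139778
w(0.45) ≈ -0.1398

-0.1398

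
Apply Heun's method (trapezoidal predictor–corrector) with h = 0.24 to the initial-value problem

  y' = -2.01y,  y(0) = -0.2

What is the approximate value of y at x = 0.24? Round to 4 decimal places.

Heun: k1 = f(x_n, y_n); k2 = f(x_n + h, y_n + h·k1); y_{n+1} = y_n + (h/2)·(k1 + k2).
x=0.000000, y=-0.200000:
  k1 = f(0.000000, -0.200000) = 0.402000
  k2 = f(0.240000, -0.103520) = 0.208075
  y ← -0.200000 + (0.24/2)·(0.402000 + 0.208075) = -0.126791
y(0.24) ≈ -0.1268

-0.1268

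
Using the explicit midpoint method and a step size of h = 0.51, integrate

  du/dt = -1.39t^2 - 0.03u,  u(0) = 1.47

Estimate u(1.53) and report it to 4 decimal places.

Midpoint: k1 = f(t_n, u_n); k2 = f(t_n + h/2, u_n + (h/2)·k1); u_{n+1} = u_n + h·k2.
t=0.000000, u=1.470000:
  k1 = f(0.000000, 1.470000) = -0.044100
  k2 = f(0.255000, 1.458754) = -0.134147
  u ← 1.470000 + 0.51·(-0.134147) = 1.401585
t=0.510000, u=1.401585:
  k1 = f(0.510000, 1.401585) = -0.403587
  k2 = f(0.765000, 1.298670) = -0.852423
  u ← 1.401585 + 0.51·(-0.852423) = 0.966849
t=1.020000, u=0.966849:
  k1 = f(1.020000, 0.966849) = -1.475161
  k2 = f(1.275000, 0.590683) = -2.277339
  u ← 0.966849 + 0.51·(-2.277339) = -0.194594
u(1.53) ≈ -0.1946

-0.1946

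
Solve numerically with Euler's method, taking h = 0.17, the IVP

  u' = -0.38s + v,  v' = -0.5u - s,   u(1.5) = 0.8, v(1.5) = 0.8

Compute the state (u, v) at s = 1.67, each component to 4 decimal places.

Euler on (u,v): u_{n+1} = u_n + h·u', v_{n+1} = v_n + h·v'.
1.500000: (0.800000, 0.800000); f=(0.230000, -1.900000) → (0.839100, 0.477000)
(u(1.67), v(1.67)) ≈ (0.8391, 0.4770)

0.8391, 0.4770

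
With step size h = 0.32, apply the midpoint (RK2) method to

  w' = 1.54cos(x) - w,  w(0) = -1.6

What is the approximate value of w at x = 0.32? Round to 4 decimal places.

Midpoint: k1 = f(x_n, w_n); k2 = f(x_n + h/2, w_n + (h/2)·k1); w_{n+1} = w_n + h·k2.
x=0.000000, w=-1.600000:
  k1 = f(0.000000, -1.600000) = 3.140000
  k2 = f(0.160000, -1.097600) = 2.617930
  w ← -1.600000 + 0.32·2.617930 = -0.762262
w(0.32) ≈ -0.7623

-0.7623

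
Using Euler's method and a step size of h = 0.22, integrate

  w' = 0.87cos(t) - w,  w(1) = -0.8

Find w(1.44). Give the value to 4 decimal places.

Euler: w_{n+1} = w_n + h·f(t_n, w_n).
t=1.000000, w=-0.800000: f=1.270063 → w ← -0.800000 + 0.22·1.270063 = -0.520586
t=1.220000, w=-0.520586: f=0.819558 → w ← -0.520586 + 0.22·0.819558 = -0.340283
w(1.44) ≈ -0.3403

-0.3403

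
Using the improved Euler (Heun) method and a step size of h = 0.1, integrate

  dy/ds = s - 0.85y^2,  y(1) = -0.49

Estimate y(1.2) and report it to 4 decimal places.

-0.2982

Heun: k1 = f(s_n, y_n); k2 = f(s_n + h, y_n + h·k1); y_{n+1} = y_n + (h/2)·(k1 + k2).
s=1.000000, y=-0.490000:
  k1 = f(1.000000, -0.490000) = 0.795915
  k2 = f(1.100000, -0.410408) = 0.956830
  y ← -0.490000 + (0.1/2)·(0.795915 + 0.956830) = -0.402363
s=1.100000, y=-0.402363:
  k1 = f(1.100000, -0.402363) = 0.962389
  k2 = f(1.200000, -0.306124) = 1.120345
  y ← -0.402363 + (0.1/2)·(0.962389 + 1.120345) = -0.298226
y(1.2) ≈ -0.2982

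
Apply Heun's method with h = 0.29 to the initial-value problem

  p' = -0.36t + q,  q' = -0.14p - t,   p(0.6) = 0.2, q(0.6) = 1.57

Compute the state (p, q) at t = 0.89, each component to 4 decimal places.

Heun on (p,q): k1 = f(t_n, state_n); k2 = f(t_n + h, state_n + h·k1); state_{n+1} = state_n + (h/2)·(k1 + k2).
0.600000: (0.200000, 1.570000)
  k1 = (1.354000, -0.628000)
  predictor → (0.592660, 1.387880)
  k2 = (1.067480, -0.972972)
  → (0.551115, 1.337859)
(p(0.89), q(0.89)) ≈ (0.5511, 1.3379)

0.5511, 1.3379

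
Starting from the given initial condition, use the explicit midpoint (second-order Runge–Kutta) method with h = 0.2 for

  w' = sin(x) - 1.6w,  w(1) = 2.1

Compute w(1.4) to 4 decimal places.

1.3963

Midpoint: k1 = f(x_n, w_n); k2 = f(x_n + h/2, w_n + (h/2)·k1); w_{n+1} = w_n + h·k2.
x=1.000000, w=2.100000:
  k1 = f(1.000000, 2.100000) = -2.518529
  k2 = f(1.100000, 1.848147) = -2.065828
  w ← 2.100000 + 0.2·(-2.065828) = 1.686834
x=1.200000, w=1.686834:
  k1 = f(1.200000, 1.686834) = -1.766896
  k2 = f(1.300000, 1.510145) = -1.452674
  w ← 1.686834 + 0.2·(-1.452674) = 1.396300
w(1.4) ≈ 1.3963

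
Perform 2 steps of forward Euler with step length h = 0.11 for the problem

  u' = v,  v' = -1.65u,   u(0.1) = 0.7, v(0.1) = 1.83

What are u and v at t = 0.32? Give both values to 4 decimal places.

Euler on (u,v): u_{n+1} = u_n + h·u', v_{n+1} = v_n + h·v'.
0.100000: (0.700000, 1.830000); f=(1.830000, -1.155000) → (0.901300, 1.702950)
0.210000: (0.901300, 1.702950); f=(1.702950, -1.487145) → (1.088625, 1.539364)
(u(0.32), v(0.32)) ≈ (1.0886, 1.5394)

1.0886, 1.5394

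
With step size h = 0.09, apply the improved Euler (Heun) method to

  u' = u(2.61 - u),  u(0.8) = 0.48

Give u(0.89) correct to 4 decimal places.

0.5785

Heun: k1 = f(x_n, u_n); k2 = f(x_n + h, u_n + h·k1); u_{n+1} = u_n + (h/2)·(k1 + k2).
x=0.800000, u=0.480000:
  k1 = f(0.800000, 0.480000) = 1.022400
  k2 = f(0.890000, 0.572016) = 1.165759
  u ← 0.480000 + (0.09/2)·(1.022400 + 1.165759) = 0.578467
u(0.89) ≈ 0.5785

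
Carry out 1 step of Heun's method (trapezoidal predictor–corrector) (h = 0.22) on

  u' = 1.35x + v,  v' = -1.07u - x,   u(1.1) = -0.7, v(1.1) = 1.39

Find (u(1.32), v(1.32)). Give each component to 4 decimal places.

Heun on (u,v): k1 = f(x_n, state_n); k2 = f(x_n + h, state_n + h·k1); state_{n+1} = state_n + (h/2)·(k1 + k2).
1.100000: (-0.700000, 1.390000)
  k1 = (2.875000, -0.351000)
  predictor → (-0.067500, 1.312780)
  k2 = (3.094780, -1.247775)
  → (-0.043324, 1.214135)
(u(1.32), v(1.32)) ≈ (-0.0433, 1.2141)

-0.0433, 1.2141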